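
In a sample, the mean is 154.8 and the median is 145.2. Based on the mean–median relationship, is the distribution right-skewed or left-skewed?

mean − median = 154.8 − 145.2 = 9.6
mean > median ⇒ the longer tail is on the right ⇒ right-skewed (positively skewed).

right-skewed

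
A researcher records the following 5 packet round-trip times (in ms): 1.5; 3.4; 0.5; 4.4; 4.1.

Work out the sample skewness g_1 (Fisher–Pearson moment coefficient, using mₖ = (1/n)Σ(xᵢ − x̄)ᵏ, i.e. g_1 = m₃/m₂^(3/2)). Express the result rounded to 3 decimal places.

-0.406

x̄ = (1.5 + 3.4 + 0.5 + 4.4 + 4.1) / 5 = 2.7800
deviations (xᵢ − x̄): -1.2800, 0.6200, -2.2800, 1.6200, 1.3200
Σ(xᵢ − x̄)² = 11.5880 ⇒ m₂ = 11.5880/5 = 2.31760
Σ(xᵢ − x̄)³ = -7.1597 ⇒ m₃ = -7.1597/5 = -1.43194
m₂^(3/2) = 2.31760^(1.5) = 3.52824
g_1 = m₃ / m₂^(3/2) = -1.43194 / 3.52824 ≈ -0.406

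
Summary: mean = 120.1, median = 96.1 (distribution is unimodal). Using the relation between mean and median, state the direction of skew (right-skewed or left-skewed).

mean − median = 120.1 − 96.1 = 24.0
mean > median ⇒ the longer tail is on the right ⇒ right-skewed (positively skewed).

right-skewed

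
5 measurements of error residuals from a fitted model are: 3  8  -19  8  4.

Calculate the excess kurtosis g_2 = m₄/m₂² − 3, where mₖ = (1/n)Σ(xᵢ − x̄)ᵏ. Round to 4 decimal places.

0.0508

x̄ = 0.8000
Σ(xᵢ − x̄)² = 510.8000 ⇒ m₂ = 102.16000
Σ(xᵢ − x̄)⁴ = 159198.4160 ⇒ m₄ = 31839.68320
m₂² = 10436.66560
g_2 = m₄/m₂² − 3 = 3.05075 − 3 ≈ 0.0508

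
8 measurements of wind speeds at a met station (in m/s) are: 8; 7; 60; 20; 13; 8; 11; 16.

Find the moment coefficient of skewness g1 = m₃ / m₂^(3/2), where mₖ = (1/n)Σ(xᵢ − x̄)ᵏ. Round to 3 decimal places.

1.994

x̄ = (8 + 7 + 60 + 20 + 13 + 8 + 11 + 16) / 8 = 17.8750
deviations (xᵢ − x̄): -9.8750, -10.8750, 42.1250, 2.1250, -4.8750, -9.8750, -6.8750, -1.8750
Σ(xᵢ − x̄)² = 2166.8750 ⇒ m₂ = 2166.8750/8 = 270.85938
Σ(xᵢ − x̄)³ = 71101.5938 ⇒ m₃ = 71101.5938/8 = 8887.69922
m₂^(3/2) = 270.85938^(1.5) = 4457.75102
g1 = m₃ / m₂^(3/2) = 8887.69922 / 4457.75102 ≈ 1.994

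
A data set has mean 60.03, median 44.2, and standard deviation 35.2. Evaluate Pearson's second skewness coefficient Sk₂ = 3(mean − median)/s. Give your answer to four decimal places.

Sk₂ = 3(60.03 − 44.2) / 35.2 = 3 × 15.8300 / 35.2
    = 47.4900 / 35.2 ≈ 1.3491

1.3491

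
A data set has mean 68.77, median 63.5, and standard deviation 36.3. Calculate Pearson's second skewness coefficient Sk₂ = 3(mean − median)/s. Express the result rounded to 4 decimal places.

Sk₂ = 3(68.77 − 63.5) / 36.3 = 3 × 5.2700 / 36.3
    = 15.8100 / 36.3 ≈ 0.4355

0.4355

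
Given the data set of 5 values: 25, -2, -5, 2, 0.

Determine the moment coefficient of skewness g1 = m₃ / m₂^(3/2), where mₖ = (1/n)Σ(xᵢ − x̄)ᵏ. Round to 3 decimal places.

x̄ = (25 - 2 - 5 + 2 + 0) / 5 = 4.0000
deviations (xᵢ − x̄): 21.0000, -6.0000, -9.0000, -2.0000, -4.0000
Σ(xᵢ − x̄)² = 578.0000 ⇒ m₂ = 578.0000/5 = 115.60000
Σ(xᵢ − x̄)³ = 8244.0000 ⇒ m₃ = 8244.0000/5 = 1648.80000
m₂^(3/2) = 115.60000^(1.5) = 1242.90161
g1 = m₃ / m₂^(3/2) = 1648.80000 / 1242.90161 ≈ 1.327

1.327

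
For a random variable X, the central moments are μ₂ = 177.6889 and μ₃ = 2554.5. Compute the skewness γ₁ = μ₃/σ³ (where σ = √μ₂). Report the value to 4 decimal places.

σ = √μ₂ = √177.6889 = 13.33000
σ³ = μ₂^(3/2) = 2368.59304
γ₁ = μ₃/σ³ = 2554.5 / 2368.59304 ≈ 1.0785

1.0785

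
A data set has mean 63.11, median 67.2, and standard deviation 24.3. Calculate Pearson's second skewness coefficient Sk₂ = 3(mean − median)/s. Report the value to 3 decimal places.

-0.505

Sk₂ = 3(63.11 − 67.2) / 24.3 = 3 × -4.0900 / 24.3
    = -12.2700 / 24.3 ≈ -0.505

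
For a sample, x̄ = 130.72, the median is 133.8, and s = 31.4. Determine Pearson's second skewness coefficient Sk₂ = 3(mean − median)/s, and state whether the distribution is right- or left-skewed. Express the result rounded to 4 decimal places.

-0.2943, left-skewed

Sk₂ = 3(130.72 − 133.8) / 31.4 = 3 × -3.0800 / 31.4
    = -9.2400 / 31.4 ≈ -0.2943
Sk₂ < 0 ⇒ mean < median ⇒ left-skewed (negative skew).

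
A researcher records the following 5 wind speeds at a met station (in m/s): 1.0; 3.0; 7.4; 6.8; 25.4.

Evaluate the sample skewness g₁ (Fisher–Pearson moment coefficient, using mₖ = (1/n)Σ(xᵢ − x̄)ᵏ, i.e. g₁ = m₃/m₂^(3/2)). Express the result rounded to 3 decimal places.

x̄ = (1.0 + 3.0 + 7.4 + 6.8 + 25.4) / 5 = 8.7200
deviations (xᵢ − x̄): -7.7200, -5.7200, -1.3200, -1.9200, 16.6800
Σ(xᵢ − x̄)² = 375.9680 ⇒ m₂ = 375.9680/5 = 75.19360
Σ(xᵢ − x̄)³ = 3984.1229 ⇒ m₃ = 3984.1229/5 = 796.82458
m₂^(3/2) = 75.19360^(1.5) = 652.03561
g₁ = m₃ / m₂^(3/2) = 796.82458 / 652.03561 ≈ 1.222

1.222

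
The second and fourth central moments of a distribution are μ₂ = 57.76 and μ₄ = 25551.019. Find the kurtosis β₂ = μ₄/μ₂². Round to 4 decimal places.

μ₂² = 57.76² = 3336.21760
μ₄/μ₂² = 25551.019 / 3336.21760 = 7.65868
β₂ ≈ 7.6587

7.6587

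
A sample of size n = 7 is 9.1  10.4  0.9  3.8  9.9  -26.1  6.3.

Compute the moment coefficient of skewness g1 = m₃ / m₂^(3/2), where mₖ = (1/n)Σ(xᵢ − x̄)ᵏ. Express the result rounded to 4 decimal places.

-1.7500

x̄ = (9.1 + 10.4 + 0.9 + 3.8 + 9.9 - 26.1 + 6.3) / 7 = 2.0429
deviations (xᵢ − x̄): 7.0571, 8.3571, -1.1429, 1.7571, 7.8571, -28.1429, 4.2571
Σ(xᵢ − x̄)² = 995.9171 ⇒ m₂ = 995.9171/7 = 142.27388
Σ(xᵢ − x̄)³ = -20788.4260 ⇒ m₃ = -20788.4260/7 = -2969.77515
m₂^(3/2) = 142.27388^(1.5) = 1697.02309
g1 = m₃ / m₂^(3/2) = -2969.77515 / 1697.02309 ≈ -1.7500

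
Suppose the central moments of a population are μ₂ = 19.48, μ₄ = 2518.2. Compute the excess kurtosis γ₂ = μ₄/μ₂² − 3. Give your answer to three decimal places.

3.636

μ₂² = 19.48² = 379.47040
μ₄/μ₂² = 2518.2 / 379.47040 = 6.63609
γ₂ = 6.63609 − 3 ≈ 3.636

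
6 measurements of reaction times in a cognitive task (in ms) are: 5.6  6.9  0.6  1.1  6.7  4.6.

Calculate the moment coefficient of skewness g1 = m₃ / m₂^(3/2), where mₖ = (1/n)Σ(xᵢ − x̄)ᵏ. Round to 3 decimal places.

-0.457

x̄ = (5.6 + 6.9 + 0.6 + 1.1 + 6.7 + 4.6) / 6 = 4.2500
deviations (xᵢ − x̄): 1.3500, 2.6500, -3.6500, -3.1500, 2.4500, 0.3500
Σ(xᵢ − x̄)² = 38.2150 ⇒ m₂ = 38.2150/6 = 6.36917
Σ(xᵢ − x̄)³ = -44.0640 ⇒ m₃ = -44.0640/6 = -7.34400
m₂^(3/2) = 6.36917^(1.5) = 16.07400
g1 = m₃ / m₂^(3/2) = -7.34400 / 16.07400 ≈ -0.457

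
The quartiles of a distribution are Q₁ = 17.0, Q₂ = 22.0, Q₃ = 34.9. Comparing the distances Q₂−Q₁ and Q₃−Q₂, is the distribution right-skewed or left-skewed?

Q₂ − Q₁ = 5.0;  Q₃ − Q₂ = 12.9
Q₃ − Q₂ > Q₂ − Q₁ ⇒ the upper half is more spread out ⇒ right-skewed.

right-skewed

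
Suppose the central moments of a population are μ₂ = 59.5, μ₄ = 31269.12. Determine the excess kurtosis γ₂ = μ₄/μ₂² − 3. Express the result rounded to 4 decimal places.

μ₂² = 59.5² = 3540.25000
μ₄/μ₂² = 31269.12 / 3540.25000 = 8.83246
γ₂ = 8.83246 − 3 ≈ 5.8325

5.8325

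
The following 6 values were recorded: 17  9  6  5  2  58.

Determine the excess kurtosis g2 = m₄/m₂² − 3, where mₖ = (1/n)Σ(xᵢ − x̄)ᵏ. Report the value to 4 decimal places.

x̄ = 16.1667
Σ(xᵢ − x̄)² = 2230.8333 ⇒ m₂ = 371.80556
Σ(xᵢ − x̄)⁴ = 3131746.1528 ⇒ m₄ = 521957.69213
m₂² = 138239.37114
g2 = m₄/m₂² − 3 = 3.77575 − 3 ≈ 0.7758

0.7758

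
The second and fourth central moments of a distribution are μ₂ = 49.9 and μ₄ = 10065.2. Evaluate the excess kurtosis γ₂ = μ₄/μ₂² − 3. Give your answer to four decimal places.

μ₂² = 49.9² = 2490.01000
μ₄/μ₂² = 10065.2 / 2490.01000 = 4.04223
γ₂ = 4.04223 − 3 ≈ 1.0422

1.0422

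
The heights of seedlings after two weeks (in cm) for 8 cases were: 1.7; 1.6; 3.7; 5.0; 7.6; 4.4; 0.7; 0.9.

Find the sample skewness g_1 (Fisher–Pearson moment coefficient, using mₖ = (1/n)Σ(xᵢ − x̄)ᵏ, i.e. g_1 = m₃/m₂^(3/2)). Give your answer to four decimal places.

0.6289

x̄ = (1.7 + 1.6 + 3.7 + 5.0 + 7.6 + 4.4 + 0.7 + 0.9) / 8 = 3.2000
deviations (xᵢ − x̄): -1.5000, -1.6000, 0.5000, 1.8000, 4.4000, 1.2000, -2.5000, -2.3000
Σ(xᵢ − x̄)² = 40.6400 ⇒ m₂ = 40.6400/8 = 5.08000
Σ(xᵢ − x̄)³ = 57.6060 ⇒ m₃ = 57.6060/8 = 7.20075
m₂^(3/2) = 5.08000^(1.5) = 11.44974
g_1 = m₃ / m₂^(3/2) = 7.20075 / 11.44974 ≈ 0.6289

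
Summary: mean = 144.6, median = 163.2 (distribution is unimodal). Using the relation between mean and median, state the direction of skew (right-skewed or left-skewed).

mean − median = 144.6 − 163.2 = -18.6
mean < median ⇒ the longer tail is on the left ⇒ left-skewed (negatively skewed).

left-skewed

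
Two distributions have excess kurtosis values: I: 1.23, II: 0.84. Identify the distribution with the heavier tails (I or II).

Higher excess kurtosis ⇒ heavier tails relative to the normal distribution.
1.23 vs 0.84: the larger is 1.23, so I has heavier tails.

I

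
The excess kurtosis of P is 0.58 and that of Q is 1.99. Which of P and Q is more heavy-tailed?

Q

Higher excess kurtosis ⇒ heavier tails relative to the normal distribution.
0.58 vs 1.99: the larger is 1.99, so Q has heavier tails.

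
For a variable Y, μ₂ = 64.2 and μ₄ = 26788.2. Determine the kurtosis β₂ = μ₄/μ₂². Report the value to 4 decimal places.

μ₂² = 64.2² = 4121.64000
μ₄/μ₂² = 26788.2 / 4121.64000 = 6.49940
β₂ ≈ 6.4994

6.4994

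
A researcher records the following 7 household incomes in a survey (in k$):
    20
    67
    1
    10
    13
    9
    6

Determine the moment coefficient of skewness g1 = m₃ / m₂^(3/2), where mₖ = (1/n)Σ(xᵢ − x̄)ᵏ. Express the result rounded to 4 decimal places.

1.7585

x̄ = (20 + 67 + 1 + 10 + 13 + 9 + 6) / 7 = 18.0000
deviations (xᵢ − x̄): 2.0000, 49.0000, -17.0000, -8.0000, -5.0000, -9.0000, -12.0000
Σ(xᵢ − x̄)² = 3008.0000 ⇒ m₂ = 3008.0000/7 = 429.71429
Σ(xᵢ − x̄)³ = 109650.0000 ⇒ m₃ = 109650.0000/7 = 15664.28571
m₂^(3/2) = 429.71429^(1.5) = 8907.78421
g1 = m₃ / m₂^(3/2) = 15664.28571 / 8907.78421 ≈ 1.7585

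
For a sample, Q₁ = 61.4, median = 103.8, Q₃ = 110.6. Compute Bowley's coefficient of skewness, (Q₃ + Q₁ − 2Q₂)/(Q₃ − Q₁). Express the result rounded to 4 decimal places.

numerator: Q₃ + Q₁ − 2Q₂ = 110.6 + 61.4 − 2×103.8 = -35.6000
denominator: Q₃ − Q₁ = 110.6 − 61.4 = 49.2000
Bowley skewness = -35.6000 / 49.2000 ≈ -0.7236

-0.7236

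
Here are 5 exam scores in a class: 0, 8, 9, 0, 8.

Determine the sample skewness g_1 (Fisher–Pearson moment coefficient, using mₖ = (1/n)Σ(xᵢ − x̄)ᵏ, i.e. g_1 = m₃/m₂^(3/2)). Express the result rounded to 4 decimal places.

-0.3834

x̄ = (0 + 8 + 9 + 0 + 8) / 5 = 5.0000
deviations (xᵢ − x̄): -5.0000, 3.0000, 4.0000, -5.0000, 3.0000
Σ(xᵢ − x̄)² = 84.0000 ⇒ m₂ = 84.0000/5 = 16.80000
Σ(xᵢ − x̄)³ = -132.0000 ⇒ m₃ = -132.0000/5 = -26.40000
m₂^(3/2) = 16.80000^(1.5) = 68.85951
g_1 = m₃ / m₂^(3/2) = -26.40000 / 68.85951 ≈ -0.3834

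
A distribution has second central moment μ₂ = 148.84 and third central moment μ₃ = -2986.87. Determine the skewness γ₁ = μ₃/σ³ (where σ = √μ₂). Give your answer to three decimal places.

σ = √μ₂ = √148.84 = 12.20000
σ³ = μ₂^(3/2) = 1815.84800
γ₁ = μ₃/σ³ = -2986.87 / 1815.84800 ≈ -1.645

-1.645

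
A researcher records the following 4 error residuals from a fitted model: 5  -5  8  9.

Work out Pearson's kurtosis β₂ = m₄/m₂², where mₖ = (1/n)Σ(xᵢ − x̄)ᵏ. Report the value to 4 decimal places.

x̄ = 4.2500
Σ(xᵢ − x̄)² = 122.7500 ⇒ m₂ = 30.68750
Σ(xᵢ − x̄)⁴ = 8028.0781 ⇒ m₄ = 2007.01953
m₂² = 941.72266
β₂ = m₄/m₂² = 2007.01953 / 941.72266 ≈ 2.1312

2.1312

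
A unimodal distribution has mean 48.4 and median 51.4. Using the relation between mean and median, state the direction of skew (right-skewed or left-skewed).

left-skewed

mean − median = 48.4 − 51.4 = -3.0
mean < median ⇒ the longer tail is on the left ⇒ left-skewed (negatively skewed).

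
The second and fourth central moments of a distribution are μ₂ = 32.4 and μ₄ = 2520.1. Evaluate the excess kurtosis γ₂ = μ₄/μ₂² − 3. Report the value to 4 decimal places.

-0.5994

μ₂² = 32.4² = 1049.76000
μ₄/μ₂² = 2520.1 / 1049.76000 = 2.40064
γ₂ = 2.40064 − 3 ≈ -0.5994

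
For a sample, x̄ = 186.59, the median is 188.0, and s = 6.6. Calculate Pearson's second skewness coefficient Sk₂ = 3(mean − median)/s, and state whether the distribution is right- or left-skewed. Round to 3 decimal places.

-0.641, left-skewed

Sk₂ = 3(186.59 − 188.0) / 6.6 = 3 × -1.4100 / 6.6
    = -4.2300 / 6.6 ≈ -0.641
Sk₂ < 0 ⇒ mean < median ⇒ left-skewed (negative skew).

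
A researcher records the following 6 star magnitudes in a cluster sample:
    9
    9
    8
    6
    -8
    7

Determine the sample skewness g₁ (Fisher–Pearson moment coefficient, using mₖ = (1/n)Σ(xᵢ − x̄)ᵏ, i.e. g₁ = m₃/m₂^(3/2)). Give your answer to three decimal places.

x̄ = (9 + 9 + 8 + 6 - 8 + 7) / 6 = 5.1667
deviations (xᵢ − x̄): 3.8333, 3.8333, 2.8333, 0.8333, -13.1667, 1.8333
Σ(xᵢ − x̄)² = 214.8333 ⇒ m₂ = 214.8333/6 = 35.80556
Σ(xᵢ − x̄)³ = -2140.4444 ⇒ m₃ = -2140.4444/6 = -356.74074
m₂^(3/2) = 35.80556^(1.5) = 214.25237
g₁ = m₃ / m₂^(3/2) = -356.74074 / 214.25237 ≈ -1.665

-1.665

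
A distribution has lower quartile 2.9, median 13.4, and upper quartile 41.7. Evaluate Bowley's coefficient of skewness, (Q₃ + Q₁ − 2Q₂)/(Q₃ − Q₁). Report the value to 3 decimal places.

0.459

numerator: Q₃ + Q₁ − 2Q₂ = 41.7 + 2.9 − 2×13.4 = 17.8000
denominator: Q₃ − Q₁ = 41.7 − 2.9 = 38.8000
Bowley skewness = 17.8000 / 38.8000 ≈ 0.459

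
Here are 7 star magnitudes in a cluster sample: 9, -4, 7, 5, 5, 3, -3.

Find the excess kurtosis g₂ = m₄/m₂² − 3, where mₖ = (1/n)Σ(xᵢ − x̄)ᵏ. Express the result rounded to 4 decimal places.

-1.1822

x̄ = 3.1429
Σ(xᵢ − x̄)² = 144.8571 ⇒ m₂ = 20.69388
Σ(xᵢ − x̄)⁴ = 5449.0321 ⇒ m₄ = 778.43315
m₂² = 428.23657
g₂ = m₄/m₂² − 3 = 1.81776 − 3 ≈ -1.1822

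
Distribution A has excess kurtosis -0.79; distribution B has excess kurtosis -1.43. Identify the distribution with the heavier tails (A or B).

Higher excess kurtosis ⇒ heavier tails relative to the normal distribution.
-0.79 vs -1.43: the larger is -0.79, so A has heavier tails.

A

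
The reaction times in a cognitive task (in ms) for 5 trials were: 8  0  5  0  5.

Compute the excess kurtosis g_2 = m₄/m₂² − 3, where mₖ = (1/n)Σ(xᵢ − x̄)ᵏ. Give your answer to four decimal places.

x̄ = 3.6000
Σ(xᵢ − x̄)² = 49.2000 ⇒ m₂ = 9.84000
Σ(xᵢ − x̄)⁴ = 718.4160 ⇒ m₄ = 143.68320
m₂² = 96.82560
g_2 = m₄/m₂² − 3 = 1.48394 − 3 ≈ -1.5161

-1.5161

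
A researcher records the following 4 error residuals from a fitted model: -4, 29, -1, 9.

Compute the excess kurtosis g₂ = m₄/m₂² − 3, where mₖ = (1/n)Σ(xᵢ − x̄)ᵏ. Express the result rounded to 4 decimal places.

x̄ = 8.2500
Σ(xᵢ − x̄)² = 666.7500 ⇒ m₂ = 166.68750
Σ(xᵢ − x̄)⁴ = 215224.0781 ⇒ m₄ = 53806.01953
m₂² = 27784.72266
g₂ = m₄/m₂² − 3 = 1.93653 − 3 ≈ -1.0635

-1.0635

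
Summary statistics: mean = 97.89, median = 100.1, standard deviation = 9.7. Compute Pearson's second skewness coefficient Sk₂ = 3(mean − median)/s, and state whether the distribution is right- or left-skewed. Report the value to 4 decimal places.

-0.6835, left-skewed

Sk₂ = 3(97.89 − 100.1) / 9.7 = 3 × -2.2100 / 9.7
    = -6.6300 / 9.7 ≈ -0.6835
Sk₂ < 0 ⇒ mean < median ⇒ left-skewed (negative skew).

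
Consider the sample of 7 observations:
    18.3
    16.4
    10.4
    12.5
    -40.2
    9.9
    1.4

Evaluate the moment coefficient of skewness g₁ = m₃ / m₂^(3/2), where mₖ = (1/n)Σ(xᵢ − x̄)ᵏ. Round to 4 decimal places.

-1.7536

x̄ = (18.3 + 16.4 + 10.4 + 12.5 - 40.2 + 9.9 + 1.4) / 7 = 4.1000
deviations (xᵢ − x̄): 14.2000, 12.3000, 6.3000, 8.4000, -44.3000, 5.8000, -2.7000
Σ(xᵢ − x̄)² = 2466.6000 ⇒ m₂ = 2466.6000/7 = 352.37143
Σ(xᵢ − x̄)³ = -81195.9720 ⇒ m₃ = -81195.9720/7 = -11599.42457
m₂^(3/2) = 352.37143^(1.5) = 6614.56107
g₁ = m₃ / m₂^(3/2) = -11599.42457 / 6614.56107 ≈ -1.7536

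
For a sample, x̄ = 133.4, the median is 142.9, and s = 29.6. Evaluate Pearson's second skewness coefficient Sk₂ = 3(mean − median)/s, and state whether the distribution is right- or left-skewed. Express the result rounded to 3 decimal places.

Sk₂ = 3(133.4 − 142.9) / 29.6 = 3 × -9.5000 / 29.6
    = -28.5000 / 29.6 ≈ -0.963
Sk₂ < 0 ⇒ mean < median ⇒ left-skewed (negative skew).

-0.963, left-skewed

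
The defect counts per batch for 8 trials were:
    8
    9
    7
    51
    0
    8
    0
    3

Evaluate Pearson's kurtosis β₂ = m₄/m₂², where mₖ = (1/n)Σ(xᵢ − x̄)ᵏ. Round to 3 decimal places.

x̄ = 10.7500
Σ(xᵢ − x̄)² = 1943.5000 ⇒ m₂ = 242.93750
Σ(xᵢ − x̄)⁴ = 2655240.9063 ⇒ m₄ = 331905.11328
m₂² = 59018.62891
β₂ = m₄/m₂² = 331905.11328 / 59018.62891 ≈ 5.624

5.624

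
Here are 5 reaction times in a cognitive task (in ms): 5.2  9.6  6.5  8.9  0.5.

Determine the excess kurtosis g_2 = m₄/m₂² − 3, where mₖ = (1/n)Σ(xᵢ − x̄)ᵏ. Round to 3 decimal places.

x̄ = 6.1400
Σ(xᵢ − x̄)² = 52.4120 ⇒ m₂ = 10.48240
Σ(xᵢ − x̄)⁴ = 1213.9952 ⇒ m₄ = 242.79905
m₂² = 109.88071
g_2 = m₄/m₂² − 3 = 2.20966 − 3 ≈ -0.790

-0.790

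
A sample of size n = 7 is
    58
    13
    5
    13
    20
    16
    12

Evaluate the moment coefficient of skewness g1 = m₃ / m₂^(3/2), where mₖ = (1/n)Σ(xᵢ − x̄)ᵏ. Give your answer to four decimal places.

x̄ = (58 + 13 + 5 + 13 + 20 + 16 + 12) / 7 = 19.5714
deviations (xᵢ − x̄): 38.4286, -6.5714, -14.5714, -6.5714, 0.4286, -3.5714, -7.5714
Σ(xᵢ − x̄)² = 1845.7143 ⇒ m₂ = 1845.7143/7 = 263.67347
Σ(xᵢ − x̄)³ = 52608.6122 ⇒ m₃ = 52608.6122/7 = 7515.51603
m₂^(3/2) = 263.67347^(1.5) = 4281.53650
g1 = m₃ / m₂^(3/2) = 7515.51603 / 4281.53650 ≈ 1.7553

1.7553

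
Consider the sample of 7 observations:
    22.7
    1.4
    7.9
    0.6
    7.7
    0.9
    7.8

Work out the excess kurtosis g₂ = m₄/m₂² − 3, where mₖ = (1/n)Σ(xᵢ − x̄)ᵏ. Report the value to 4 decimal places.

0.5402

x̄ = 7.0000
Σ(xᵢ − x̄)² = 357.9600 ⇒ m₂ = 51.13714
Σ(xᵢ − x̄)⁴ = 64804.3812 ⇒ m₄ = 9257.76874
m₂² = 2615.00738
g₂ = m₄/m₂² − 3 = 3.54025 − 3 ≈ 0.5402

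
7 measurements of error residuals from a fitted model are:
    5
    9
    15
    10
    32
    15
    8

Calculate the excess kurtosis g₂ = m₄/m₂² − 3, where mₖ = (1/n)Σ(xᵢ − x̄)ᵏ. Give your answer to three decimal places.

0.783

x̄ = 13.4286
Σ(xᵢ − x̄)² = 481.7143 ⇒ m₂ = 68.81633
Σ(xᵢ − x̄)⁴ = 125404.8630 ⇒ m₄ = 17914.98042
m₂² = 4735.68680
g₂ = m₄/m₂² − 3 = 3.78297 − 3 ≈ 0.783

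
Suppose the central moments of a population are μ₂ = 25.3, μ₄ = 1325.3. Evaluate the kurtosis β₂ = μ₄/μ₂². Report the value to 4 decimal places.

2.0705

μ₂² = 25.3² = 640.09000
μ₄/μ₂² = 1325.3 / 640.09000 = 2.07049
β₂ ≈ 2.0705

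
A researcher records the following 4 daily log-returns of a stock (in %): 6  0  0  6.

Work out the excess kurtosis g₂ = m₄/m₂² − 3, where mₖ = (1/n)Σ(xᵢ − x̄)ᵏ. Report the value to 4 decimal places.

x̄ = 3.0000
Σ(xᵢ − x̄)² = 36.0000 ⇒ m₂ = 9.00000
Σ(xᵢ − x̄)⁴ = 324.0000 ⇒ m₄ = 81.00000
m₂² = 81.00000
g₂ = m₄/m₂² − 3 = 1.00000 − 3 ≈ -2.0000

-2.0000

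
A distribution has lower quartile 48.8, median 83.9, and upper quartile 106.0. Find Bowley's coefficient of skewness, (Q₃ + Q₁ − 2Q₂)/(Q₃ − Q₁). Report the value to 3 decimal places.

-0.227

numerator: Q₃ + Q₁ − 2Q₂ = 106.0 + 48.8 − 2×83.9 = -13.0000
denominator: Q₃ − Q₁ = 106.0 − 48.8 = 57.2000
Bowley skewness = -13.0000 / 57.2000 ≈ -0.227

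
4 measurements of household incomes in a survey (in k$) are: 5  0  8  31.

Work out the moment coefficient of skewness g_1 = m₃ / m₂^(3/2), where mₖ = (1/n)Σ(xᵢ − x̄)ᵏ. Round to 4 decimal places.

x̄ = (5 + 0 + 8 + 31) / 4 = 11.0000
deviations (xᵢ − x̄): -6.0000, -11.0000, -3.0000, 20.0000
Σ(xᵢ − x̄)² = 566.0000 ⇒ m₂ = 566.0000/4 = 141.50000
Σ(xᵢ − x̄)³ = 6426.0000 ⇒ m₃ = 6426.0000/4 = 1606.50000
m₂^(3/2) = 141.50000^(1.5) = 1683.19588
g_1 = m₃ / m₂^(3/2) = 1606.50000 / 1683.19588 ≈ 0.9544

0.9544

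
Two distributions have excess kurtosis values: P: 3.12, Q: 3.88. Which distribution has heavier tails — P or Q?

Higher excess kurtosis ⇒ heavier tails relative to the normal distribution.
3.12 vs 3.88: the larger is 3.88, so Q has heavier tails.

Q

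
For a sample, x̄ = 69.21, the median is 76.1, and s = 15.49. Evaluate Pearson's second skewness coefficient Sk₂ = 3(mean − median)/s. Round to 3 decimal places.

-1.334

Sk₂ = 3(69.21 − 76.1) / 15.49 = 3 × -6.8900 / 15.49
    = -20.6700 / 15.49 ≈ -1.334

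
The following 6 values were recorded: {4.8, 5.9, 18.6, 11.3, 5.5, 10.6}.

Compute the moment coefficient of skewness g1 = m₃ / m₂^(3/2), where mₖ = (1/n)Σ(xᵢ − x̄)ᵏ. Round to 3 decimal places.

x̄ = (4.8 + 5.9 + 18.6 + 11.3 + 5.5 + 10.6) / 6 = 9.4500
deviations (xᵢ − x̄): -4.6500, -3.5500, 9.1500, 1.8500, -3.9500, 1.1500
Σ(xᵢ − x̄)² = 138.2950 ⇒ m₂ = 138.2950/6 = 23.04917
Σ(xᵢ − x̄)³ = 567.0000 ⇒ m₃ = 567.0000/6 = 94.50000
m₂^(3/2) = 23.04917^(1.5) = 110.65801
g1 = m₃ / m₂^(3/2) = 94.50000 / 110.65801 ≈ 0.854

0.854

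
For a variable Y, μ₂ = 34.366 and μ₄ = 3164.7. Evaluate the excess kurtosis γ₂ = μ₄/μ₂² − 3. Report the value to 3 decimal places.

μ₂² = 34.366² = 1181.02196
μ₄/μ₂² = 3164.7 / 1181.02196 = 2.67963
γ₂ = 2.67963 − 3 ≈ -0.320

-0.320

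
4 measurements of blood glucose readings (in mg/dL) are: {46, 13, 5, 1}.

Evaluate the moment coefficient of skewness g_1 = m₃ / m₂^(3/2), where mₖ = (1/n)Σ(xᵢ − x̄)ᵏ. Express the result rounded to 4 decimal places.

x̄ = (46 + 13 + 5 + 1) / 4 = 16.2500
deviations (xᵢ − x̄): 29.7500, -3.2500, -11.2500, -15.2500
Σ(xᵢ − x̄)² = 1254.7500 ⇒ m₂ = 1254.7500/4 = 313.68750
Σ(xᵢ − x̄)³ = 21325.8750 ⇒ m₃ = 21325.8750/4 = 5331.46875
m₂^(3/2) = 313.68750^(1.5) = 5555.78997
g_1 = m₃ / m₂^(3/2) = 5331.46875 / 5555.78997 ≈ 0.9596

0.9596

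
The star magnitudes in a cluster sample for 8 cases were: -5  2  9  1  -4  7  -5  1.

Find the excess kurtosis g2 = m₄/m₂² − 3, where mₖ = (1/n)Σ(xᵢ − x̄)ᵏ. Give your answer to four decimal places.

-1.1836

x̄ = 0.7500
Σ(xᵢ − x̄)² = 197.5000 ⇒ m₂ = 24.68750
Σ(xᵢ − x̄)⁴ = 8856.1563 ⇒ m₄ = 1107.01953
m₂² = 609.47266
g2 = m₄/m₂² − 3 = 1.81636 − 3 ≈ -1.1836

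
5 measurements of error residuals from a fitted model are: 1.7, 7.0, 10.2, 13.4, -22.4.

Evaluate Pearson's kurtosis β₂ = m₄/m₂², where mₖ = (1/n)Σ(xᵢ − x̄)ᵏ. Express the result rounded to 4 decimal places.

x̄ = 1.9800
Σ(xᵢ − x̄)² = 817.6480 ⇒ m₂ = 163.52960
Σ(xᵢ − x̄)⁴ = 375501.8073 ⇒ m₄ = 75100.36147
m₂² = 26741.93008
β₂ = m₄/m₂² = 75100.36147 / 26741.93008 ≈ 2.8083

2.8083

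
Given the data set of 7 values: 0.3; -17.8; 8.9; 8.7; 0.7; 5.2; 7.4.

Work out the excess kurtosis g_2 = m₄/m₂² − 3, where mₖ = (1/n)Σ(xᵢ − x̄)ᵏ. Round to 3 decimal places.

x̄ = 1.9143
Σ(xᵢ − x̄)² = 528.4686 ⇒ m₂ = 75.49551
Σ(xᵢ − x̄)⁴ = 156583.9976 ⇒ m₄ = 22369.14252
m₂² = 5699.57206
g_2 = m₄/m₂² − 3 = 3.92471 − 3 ≈ 0.925

0.925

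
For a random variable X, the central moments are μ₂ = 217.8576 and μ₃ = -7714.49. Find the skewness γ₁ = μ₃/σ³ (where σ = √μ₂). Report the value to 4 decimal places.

-2.3991

σ = √μ₂ = √217.8576 = 14.76000
σ³ = μ₂^(3/2) = 3215.57818
γ₁ = μ₃/σ³ = -7714.49 / 3215.57818 ≈ -2.3991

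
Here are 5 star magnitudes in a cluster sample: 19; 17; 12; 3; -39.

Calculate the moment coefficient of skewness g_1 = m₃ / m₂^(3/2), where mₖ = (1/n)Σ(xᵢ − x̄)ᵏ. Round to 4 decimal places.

-1.2687

x̄ = (19 + 17 + 12 + 3 - 39) / 5 = 2.4000
deviations (xᵢ − x̄): 16.6000, 14.6000, 9.6000, 0.6000, -41.4000
Σ(xᵢ − x̄)² = 2295.2000 ⇒ m₂ = 2295.2000/5 = 459.04000
Σ(xᵢ − x̄)³ = -62386.5600 ⇒ m₃ = -62386.5600/5 = -12477.31200
m₂^(3/2) = 459.04000^(1.5) = 9835.03243
g_1 = m₃ / m₂^(3/2) = -12477.31200 / 9835.03243 ≈ -1.2687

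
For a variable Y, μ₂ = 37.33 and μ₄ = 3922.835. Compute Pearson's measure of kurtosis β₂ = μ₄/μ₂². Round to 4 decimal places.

μ₂² = 37.33² = 1393.52890
μ₄/μ₂² = 3922.835 / 1393.52890 = 2.81504
β₂ ≈ 2.8150

2.8150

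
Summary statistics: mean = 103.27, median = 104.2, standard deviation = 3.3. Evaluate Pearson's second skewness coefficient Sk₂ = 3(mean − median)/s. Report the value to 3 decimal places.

-0.845

Sk₂ = 3(103.27 − 104.2) / 3.3 = 3 × -0.9300 / 3.3
    = -2.7900 / 3.3 ≈ -0.845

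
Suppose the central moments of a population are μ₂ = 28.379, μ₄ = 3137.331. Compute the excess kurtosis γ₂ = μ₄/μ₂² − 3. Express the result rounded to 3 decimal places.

μ₂² = 28.379² = 805.36764
μ₄/μ₂² = 3137.331 / 805.36764 = 3.89553
γ₂ = 3.89553 − 3 ≈ 0.896

0.896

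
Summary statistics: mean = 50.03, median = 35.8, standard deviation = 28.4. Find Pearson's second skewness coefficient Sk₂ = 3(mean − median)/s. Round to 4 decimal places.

1.5032

Sk₂ = 3(50.03 − 35.8) / 28.4 = 3 × 14.2300 / 28.4
    = 42.6900 / 28.4 ≈ 1.5032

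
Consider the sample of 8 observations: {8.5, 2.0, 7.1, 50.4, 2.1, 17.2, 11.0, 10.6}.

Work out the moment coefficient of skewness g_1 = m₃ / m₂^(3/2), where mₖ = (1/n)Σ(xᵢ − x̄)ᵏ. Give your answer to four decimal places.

1.8384

x̄ = (8.5 + 2.0 + 7.1 + 50.4 + 2.1 + 17.2 + 11.0 + 10.6) / 8 = 13.6125
deviations (xᵢ − x̄): -5.1125, -11.6125, -6.5125, 36.7875, -11.5125, 3.5875, -2.6125, -3.0125
Σ(xᵢ − x̄)² = 1718.0288 ⇒ m₂ = 1718.0288/8 = 214.75359
Σ(xᵢ − x̄)³ = 46284.6389 ⇒ m₃ = 46284.6389/8 = 5785.57986
m₂^(3/2) = 214.75359^(1.5) = 3147.10085
g_1 = m₃ / m₂^(3/2) = 5785.57986 / 3147.10085 ≈ 1.8384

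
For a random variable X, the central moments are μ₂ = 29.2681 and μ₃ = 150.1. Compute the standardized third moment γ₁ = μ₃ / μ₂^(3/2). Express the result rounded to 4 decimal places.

σ = √μ₂ = √29.2681 = 5.41000
σ³ = μ₂^(3/2) = 158.34042
γ₁ = μ₃/σ³ = 150.1 / 158.34042 ≈ 0.9480

0.9480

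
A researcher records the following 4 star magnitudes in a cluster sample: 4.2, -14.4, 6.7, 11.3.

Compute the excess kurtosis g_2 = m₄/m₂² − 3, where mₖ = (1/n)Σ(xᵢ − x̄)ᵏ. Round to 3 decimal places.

-0.821

x̄ = 1.9500
Σ(xᵢ − x̄)² = 382.3700 ⇒ m₂ = 95.59250
Σ(xᵢ − x̄)⁴ = 79638.7078 ⇒ m₄ = 19909.67696
m₂² = 9137.92606
g_2 = m₄/m₂² − 3 = 2.17880 − 3 ≈ -0.821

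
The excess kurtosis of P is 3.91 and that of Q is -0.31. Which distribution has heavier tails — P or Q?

Higher excess kurtosis ⇒ heavier tails relative to the normal distribution.
3.91 vs -0.31: the larger is 3.91, so P has heavier tails. (P is leptokurtic — heavier-than-normal tails; the other is platykurtic.)

P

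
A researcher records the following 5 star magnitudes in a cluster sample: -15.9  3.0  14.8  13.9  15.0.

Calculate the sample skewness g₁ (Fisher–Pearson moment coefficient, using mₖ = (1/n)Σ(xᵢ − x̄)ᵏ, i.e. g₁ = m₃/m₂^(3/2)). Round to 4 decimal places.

x̄ = (-15.9 + 3.0 + 14.8 + 13.9 + 15.0) / 5 = 6.1600
deviations (xᵢ − x̄): -22.0600, -3.1600, 8.6400, 7.7400, 8.8400
Σ(xᵢ − x̄)² = 709.3320 ⇒ m₂ = 709.3320/5 = 141.86640
Σ(xᵢ − x̄)³ = -8967.4478 ⇒ m₃ = -8967.4478/5 = -1793.48957
m₂^(3/2) = 141.86640^(1.5) = 1689.73781
g₁ = m₃ / m₂^(3/2) = -1793.48957 / 1689.73781 ≈ -1.0614

-1.0614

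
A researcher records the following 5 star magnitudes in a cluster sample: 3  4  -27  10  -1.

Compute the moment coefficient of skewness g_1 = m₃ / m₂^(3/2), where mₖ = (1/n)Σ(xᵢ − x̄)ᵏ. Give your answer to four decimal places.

-1.2192

x̄ = (3 + 4 - 27 + 10 - 1) / 5 = -2.2000
deviations (xᵢ − x̄): 5.2000, 6.2000, -24.8000, 12.2000, 1.2000
Σ(xᵢ − x̄)² = 830.8000 ⇒ m₂ = 830.8000/5 = 166.16000
Σ(xᵢ − x̄)³ = -13056.4800 ⇒ m₃ = -13056.4800/5 = -2611.29600
m₂^(3/2) = 166.16000^(1.5) = 2141.85332
g_1 = m₃ / m₂^(3/2) = -2611.29600 / 2141.85332 ≈ -1.2192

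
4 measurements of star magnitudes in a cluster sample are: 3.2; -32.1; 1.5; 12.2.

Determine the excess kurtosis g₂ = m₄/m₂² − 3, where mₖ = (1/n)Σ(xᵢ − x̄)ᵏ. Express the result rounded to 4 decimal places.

-0.7910

x̄ = -3.8000
Σ(xᵢ − x̄)² = 1133.9800 ⇒ m₂ = 283.49500
Σ(xᵢ − x̄)⁴ = 710150.8402 ⇒ m₄ = 177537.71005
m₂² = 80369.41503
g₂ = m₄/m₂² − 3 = 2.20902 − 3 ≈ -0.7910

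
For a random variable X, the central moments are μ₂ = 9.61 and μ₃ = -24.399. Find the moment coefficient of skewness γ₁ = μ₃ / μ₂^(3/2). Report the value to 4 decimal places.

-0.8190

σ = √μ₂ = √9.61 = 3.10000
σ³ = μ₂^(3/2) = 29.79100
γ₁ = μ₃/σ³ = -24.399 / 29.79100 ≈ -0.8190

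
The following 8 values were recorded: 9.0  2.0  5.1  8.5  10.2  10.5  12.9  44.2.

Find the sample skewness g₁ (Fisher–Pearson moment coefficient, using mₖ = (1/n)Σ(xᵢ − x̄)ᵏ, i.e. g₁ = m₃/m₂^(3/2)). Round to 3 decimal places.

x̄ = (9.0 + 2.0 + 5.1 + 8.5 + 10.2 + 10.5 + 12.9 + 44.2) / 8 = 12.8000
deviations (xᵢ − x̄): -3.8000, -10.8000, -7.7000, -4.3000, -2.6000, -2.3000, 0.1000, 31.4000
Σ(xᵢ − x̄)² = 1206.8800 ⇒ m₂ = 1206.8800/8 = 150.86000
Σ(xᵢ − x̄)³ = 29078.7780 ⇒ m₃ = 29078.7780/8 = 3634.84725
m₂^(3/2) = 150.86000^(1.5) = 1852.93914
g₁ = m₃ / m₂^(3/2) = 3634.84725 / 1852.93914 ≈ 1.962

1.962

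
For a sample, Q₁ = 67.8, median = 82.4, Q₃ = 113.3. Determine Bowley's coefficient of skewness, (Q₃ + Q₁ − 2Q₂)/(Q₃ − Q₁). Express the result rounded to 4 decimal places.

numerator: Q₃ + Q₁ − 2Q₂ = 113.3 + 67.8 − 2×82.4 = 16.3000
denominator: Q₃ − Q₁ = 113.3 − 67.8 = 45.5000
Bowley skewness = 16.3000 / 45.5000 ≈ 0.3582

0.3582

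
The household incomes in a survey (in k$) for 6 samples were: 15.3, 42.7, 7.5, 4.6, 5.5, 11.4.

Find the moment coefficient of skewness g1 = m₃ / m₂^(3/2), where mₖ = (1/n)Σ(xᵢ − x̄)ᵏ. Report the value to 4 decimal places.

x̄ = (15.3 + 42.7 + 7.5 + 4.6 + 5.5 + 11.4) / 6 = 14.5000
deviations (xᵢ − x̄): 0.8000, 28.2000, -7.0000, -9.9000, -9.0000, -3.1000
Σ(xᵢ − x̄)² = 1033.5000 ⇒ m₂ = 1033.5000/6 = 172.25000
Σ(xᵢ − x̄)³ = 20354.1900 ⇒ m₃ = 20354.1900/6 = 3392.36500
m₂^(3/2) = 172.25000^(1.5) = 2260.67872
g1 = m₃ / m₂^(3/2) = 3392.36500 / 2260.67872 ≈ 1.5006

1.5006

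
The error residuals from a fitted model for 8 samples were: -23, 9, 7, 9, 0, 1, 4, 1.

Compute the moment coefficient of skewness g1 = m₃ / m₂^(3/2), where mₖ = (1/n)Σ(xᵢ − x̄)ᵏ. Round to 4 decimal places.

-1.7293

x̄ = (-23 + 9 + 7 + 9 + 0 + 1 + 4 + 1) / 8 = 1.0000
deviations (xᵢ − x̄): -24.0000, 8.0000, 6.0000, 8.0000, -1.0000, 0.0000, 3.0000, 0.0000
Σ(xᵢ − x̄)² = 750.0000 ⇒ m₂ = 750.0000/8 = 93.75000
Σ(xᵢ − x̄)³ = -12558.0000 ⇒ m₃ = -12558.0000/8 = -1569.75000
m₂^(3/2) = 93.75000^(1.5) = 907.73047
g1 = m₃ / m₂^(3/2) = -1569.75000 / 907.73047 ≈ -1.7293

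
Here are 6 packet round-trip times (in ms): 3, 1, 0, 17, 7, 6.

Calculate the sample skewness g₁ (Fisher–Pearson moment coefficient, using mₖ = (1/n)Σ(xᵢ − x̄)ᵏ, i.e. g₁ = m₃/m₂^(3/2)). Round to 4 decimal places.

x̄ = (3 + 1 + 0 + 17 + 7 + 6) / 6 = 5.6667
deviations (xᵢ − x̄): -2.6667, -4.6667, -5.6667, 11.3333, 1.3333, 0.3333
Σ(xᵢ − x̄)² = 191.3333 ⇒ m₂ = 191.3333/6 = 31.88889
Σ(xᵢ − x̄)³ = 1155.5556 ⇒ m₃ = 1155.5556/6 = 192.59259
m₂^(3/2) = 31.88889^(1.5) = 180.07735
g₁ = m₃ / m₂^(3/2) = 192.59259 / 180.07735 ≈ 1.0695

1.0695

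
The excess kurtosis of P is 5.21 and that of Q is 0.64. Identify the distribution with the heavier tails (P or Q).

Higher excess kurtosis ⇒ heavier tails relative to the normal distribution.
5.21 vs 0.64: the larger is 5.21, so P has heavier tails.

P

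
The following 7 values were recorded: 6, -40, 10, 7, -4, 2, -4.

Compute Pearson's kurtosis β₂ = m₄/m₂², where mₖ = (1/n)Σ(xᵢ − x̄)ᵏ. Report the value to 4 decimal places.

4.2910

x̄ = -3.2857
Σ(xᵢ − x̄)² = 1745.4286 ⇒ m₂ = 249.34694
Σ(xᵢ − x̄)⁴ = 1867503.3294 ⇒ m₄ = 266786.18992
m₂² = 62173.89588
β₂ = m₄/m₂² = 266786.18992 / 62173.89588 ≈ 4.2910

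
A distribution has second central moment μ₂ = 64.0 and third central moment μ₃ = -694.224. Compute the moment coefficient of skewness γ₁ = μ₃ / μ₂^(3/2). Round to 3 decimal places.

σ = √μ₂ = √64.0 = 8.00000
σ³ = μ₂^(3/2) = 512.00000
γ₁ = μ₃/σ³ = -694.224 / 512.00000 ≈ -1.356

-1.356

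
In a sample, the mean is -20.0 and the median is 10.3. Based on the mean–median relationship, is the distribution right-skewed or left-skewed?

mean − median = -20.0 − 10.3 = -30.3
mean < median ⇒ the longer tail is on the left ⇒ left-skewed (negatively skewed).

left-skewed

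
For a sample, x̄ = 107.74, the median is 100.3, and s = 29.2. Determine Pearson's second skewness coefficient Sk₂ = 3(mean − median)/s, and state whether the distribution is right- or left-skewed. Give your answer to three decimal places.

0.764, right-skewed

Sk₂ = 3(107.74 − 100.3) / 29.2 = 3 × 7.4400 / 29.2
    = 22.3200 / 29.2 ≈ 0.764
Sk₂ > 0 ⇒ mean > median ⇒ right-skewed (positive skew).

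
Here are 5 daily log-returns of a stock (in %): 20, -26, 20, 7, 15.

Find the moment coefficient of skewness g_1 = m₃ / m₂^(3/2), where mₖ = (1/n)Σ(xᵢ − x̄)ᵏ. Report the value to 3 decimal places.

x̄ = (20 - 26 + 20 + 7 + 15) / 5 = 7.2000
deviations (xᵢ − x̄): 12.8000, -33.2000, 12.8000, -0.2000, 7.8000
Σ(xᵢ − x̄)² = 1490.8000 ⇒ m₂ = 1490.8000/5 = 298.16000
Σ(xᵢ − x̄)³ = -31925.5200 ⇒ m₃ = -31925.5200/5 = -6385.10400
m₂^(3/2) = 298.16000^(1.5) = 5148.42120
g_1 = m₃ / m₂^(3/2) = -6385.10400 / 5148.42120 ≈ -1.240

-1.240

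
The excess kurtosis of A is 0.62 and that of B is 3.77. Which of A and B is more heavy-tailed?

B

Higher excess kurtosis ⇒ heavier tails relative to the normal distribution.
0.62 vs 3.77: the larger is 3.77, so B has heavier tails.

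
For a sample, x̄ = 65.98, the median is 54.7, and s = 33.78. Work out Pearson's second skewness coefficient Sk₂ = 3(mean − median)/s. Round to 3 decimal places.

Sk₂ = 3(65.98 − 54.7) / 33.78 = 3 × 11.2800 / 33.78
    = 33.8400 / 33.78 ≈ 1.002

1.002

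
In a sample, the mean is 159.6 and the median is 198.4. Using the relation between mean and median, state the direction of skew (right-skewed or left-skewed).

mean − median = 159.6 − 198.4 = -38.8
mean < median ⇒ the longer tail is on the left ⇒ left-skewed (negatively skewed).

left-skewed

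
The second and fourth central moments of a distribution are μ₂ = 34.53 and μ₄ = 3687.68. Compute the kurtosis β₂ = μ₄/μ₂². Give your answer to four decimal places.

μ₂² = 34.53² = 1192.32090
μ₄/μ₂² = 3687.68 / 1192.32090 = 3.09286
β₂ ≈ 3.0929

3.0929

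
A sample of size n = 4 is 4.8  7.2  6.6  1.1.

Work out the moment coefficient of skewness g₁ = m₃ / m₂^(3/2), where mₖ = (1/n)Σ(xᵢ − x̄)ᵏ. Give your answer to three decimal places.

x̄ = (4.8 + 7.2 + 6.6 + 1.1) / 4 = 4.9250
deviations (xᵢ − x̄): -0.1250, 2.2750, 1.6750, -3.8250
Σ(xᵢ − x̄)² = 22.6275 ⇒ m₂ = 22.6275/4 = 5.65688
Σ(xᵢ − x̄)³ = -39.4901 ⇒ m₃ = -39.4901/4 = -9.87253
m₂^(3/2) = 5.65688^(1.5) = 13.45442
g₁ = m₃ / m₂^(3/2) = -9.87253 / 13.45442 ≈ -0.734

-0.734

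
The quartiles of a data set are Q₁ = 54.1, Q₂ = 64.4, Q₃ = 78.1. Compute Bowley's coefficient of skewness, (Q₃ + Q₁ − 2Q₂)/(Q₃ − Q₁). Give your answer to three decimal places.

numerator: Q₃ + Q₁ − 2Q₂ = 78.1 + 54.1 − 2×64.4 = 3.4000
denominator: Q₃ − Q₁ = 78.1 − 54.1 = 24.0000
Bowley skewness = 3.4000 / 24.0000 ≈ 0.142

0.142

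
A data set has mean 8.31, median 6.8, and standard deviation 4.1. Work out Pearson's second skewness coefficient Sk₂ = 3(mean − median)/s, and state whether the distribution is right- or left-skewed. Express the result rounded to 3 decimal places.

Sk₂ = 3(8.31 − 6.8) / 4.1 = 3 × 1.5100 / 4.1
    = 4.5300 / 4.1 ≈ 1.105
Sk₂ > 0 ⇒ mean > median ⇒ right-skewed (positive skew).

1.105, right-skewed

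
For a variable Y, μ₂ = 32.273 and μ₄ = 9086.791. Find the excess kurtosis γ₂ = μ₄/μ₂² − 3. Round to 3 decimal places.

5.724

μ₂² = 32.273² = 1041.54653
μ₄/μ₂² = 9086.791 / 1041.54653 = 8.72433
γ₂ = 8.72433 − 3 ≈ 5.724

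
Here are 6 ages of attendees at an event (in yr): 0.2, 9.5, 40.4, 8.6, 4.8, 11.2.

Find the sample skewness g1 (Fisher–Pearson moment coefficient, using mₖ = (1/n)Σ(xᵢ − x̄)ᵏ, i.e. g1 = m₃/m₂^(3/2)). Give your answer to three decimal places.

1.475

x̄ = (0.2 + 9.5 + 40.4 + 8.6 + 4.8 + 11.2) / 6 = 12.4500
deviations (xᵢ − x̄): -12.2500, -2.9500, 27.9500, -3.8500, -7.6500, -1.2500
Σ(xᵢ − x̄)² = 1014.8750 ⇒ m₂ = 1014.8750/6 = 169.14583
Σ(xᵢ − x̄)³ = 19463.9550 ⇒ m₃ = 19463.9550/6 = 3243.99250
m₂^(3/2) = 169.14583^(1.5) = 2199.84436
g1 = m₃ / m₂^(3/2) = 3243.99250 / 2199.84436 ≈ 1.475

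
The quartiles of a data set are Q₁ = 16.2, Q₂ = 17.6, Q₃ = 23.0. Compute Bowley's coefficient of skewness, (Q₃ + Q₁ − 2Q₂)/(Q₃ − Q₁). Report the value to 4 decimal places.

numerator: Q₃ + Q₁ − 2Q₂ = 23.0 + 16.2 − 2×17.6 = 4.0000
denominator: Q₃ − Q₁ = 23.0 − 16.2 = 6.8000
Bowley skewness = 4.0000 / 6.8000 ≈ 0.5882

0.5882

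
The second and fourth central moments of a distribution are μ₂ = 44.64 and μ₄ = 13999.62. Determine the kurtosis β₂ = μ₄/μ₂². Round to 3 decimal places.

μ₂² = 44.64² = 1992.72960
μ₄/μ₂² = 13999.62 / 1992.72960 = 7.02535
β₂ ≈ 7.025

7.025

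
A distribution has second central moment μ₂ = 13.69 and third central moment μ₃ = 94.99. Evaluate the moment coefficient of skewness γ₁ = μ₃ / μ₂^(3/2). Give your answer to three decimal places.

σ = √μ₂ = √13.69 = 3.70000
σ³ = μ₂^(3/2) = 50.65300
γ₁ = μ₃/σ³ = 94.99 / 50.65300 ≈ 1.875

1.875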